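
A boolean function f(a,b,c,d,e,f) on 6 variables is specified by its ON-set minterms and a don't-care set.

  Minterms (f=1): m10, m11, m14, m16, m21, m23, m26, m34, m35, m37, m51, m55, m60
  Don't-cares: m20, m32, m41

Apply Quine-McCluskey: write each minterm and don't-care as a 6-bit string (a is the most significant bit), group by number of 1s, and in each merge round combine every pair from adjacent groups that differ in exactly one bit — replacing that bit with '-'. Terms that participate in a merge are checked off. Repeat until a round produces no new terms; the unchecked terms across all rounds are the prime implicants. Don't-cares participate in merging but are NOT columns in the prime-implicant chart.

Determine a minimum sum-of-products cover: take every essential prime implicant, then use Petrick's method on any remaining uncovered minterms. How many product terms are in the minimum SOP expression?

size-2^0 implicants → 001010(✓)  001011(✓)  001110(✓)  010000(✓)  010100(✓)  010101(✓)  010111(✓)  011010(✓)  100000(✓)  100010(✓)  100011(✓)  100101  101001  110011(✓)  110111(✓)  111100
size-2^1 implicants → -10111  0-1010  001-10  00101-  010-00  0101-1  01010-  1-0011  1000-0  10001-  110-11
Unchecked terms (primes): -10111, 0-1010, 001-10, 00101-, 010-00, 0101-1, 01010-, 1-0011, 1000-0, 10001-, 100101, 101001, 110-11, 111100
Minterm coverage:
  m10 ⊆ 0-1010,001-10,00101-
  m11 ⊆ 00101- [E]
  m14 ⊆ 001-10 [E]
  m16 ⊆ 010-00 [E]
  m21 ⊆ 0101-1,01010-
  m23 ⊆ -10111,0101-1
  m26 ⊆ 0-1010 [E]
  m34 ⊆ 1000-0,10001-
  m35 ⊆ 1-0011,10001-
  m37 ⊆ 100101 [E]
  m51 ⊆ 1-0011,110-11
  m55 ⊆ -10111,110-11
  m60 ⊆ 111100 [E]
E = {0-1010, 001-10, 00101-, 010-00, 100101, 111100}
Petrick residual → 0101-1, 10001-, 110-11
Cover = a'cd'ef' + a'b'cef' + a'b'cd'e + a'bc'e'f' + a'bc'df + ab'c'd'e + ab'c'de'f + abc'ef + abcde'f'  |cover|=9

9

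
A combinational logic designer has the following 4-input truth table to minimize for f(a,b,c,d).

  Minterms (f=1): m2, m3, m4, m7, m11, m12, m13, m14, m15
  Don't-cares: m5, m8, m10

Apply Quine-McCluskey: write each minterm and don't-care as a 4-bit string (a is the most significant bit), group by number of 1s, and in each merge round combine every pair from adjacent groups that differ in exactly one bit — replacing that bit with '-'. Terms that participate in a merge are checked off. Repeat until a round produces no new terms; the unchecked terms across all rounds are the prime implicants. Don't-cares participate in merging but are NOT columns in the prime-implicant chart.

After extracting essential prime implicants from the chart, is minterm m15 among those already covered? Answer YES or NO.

size-2^0 implicants → 0010(✓)  0011(✓)  0100(✓)  0101(✓)  0111(✓)  1000(✓)  1010(✓)  1011(✓)  1100(✓)  1101(✓)  1110(✓)  1111(✓)
size-2^1 implicants → -010(✓)  -011(✓)  -100(✓)  -101(✓)  -111(✓)  0-11(✓)  001-(✓)  01-1(✓)  010-(✓)  1-00(✓)  1-10(✓)  1-11(✓)  10-0(✓)  101-(✓)  11-0(✓)  11-1(✓)  110-(✓)  111-(✓)
size-2^2 implicants → --11  -01-  -1-1  -10-  1--0  1-1-  11--
Unchecked terms (primes): --11, -01-, -1-1, -10-, 1--0, 1-1-, 11--
Minterm coverage:
  m2 ⊆ -01- [E]
  m3 ⊆ --11,-01-
  m4 ⊆ -10- [E]
  m7 ⊆ --11,-1-1
  m11 ⊆ --11,-01-,1-1-
  m12 ⊆ -10-,1--0,11--
  m13 ⊆ -1-1,-10-,11--
  m14 ⊆ 1--0,1-1-,11--
  m15 ⊆ --11,-1-1,1-1-,11--
E = {-01-, -10-}

NO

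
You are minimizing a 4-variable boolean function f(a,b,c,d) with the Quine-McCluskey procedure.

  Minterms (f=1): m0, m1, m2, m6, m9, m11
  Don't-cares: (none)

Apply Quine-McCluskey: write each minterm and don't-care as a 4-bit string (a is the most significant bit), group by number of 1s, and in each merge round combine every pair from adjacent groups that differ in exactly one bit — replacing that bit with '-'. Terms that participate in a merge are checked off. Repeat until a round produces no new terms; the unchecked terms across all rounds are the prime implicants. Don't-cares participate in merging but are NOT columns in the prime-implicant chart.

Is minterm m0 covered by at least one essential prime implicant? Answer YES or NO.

Round 0: 0000✓ 0001✓ 0010✓ 0110✓ 1001✓ 1011✓
Round 1: -001 0-10 00-0 000- 10-1
PIs = {-001, 0-10, 00-0, 000-, 10-1}
Coverage chart:
  m0: 00-0,000-
  m1: -001,000-
  m2: 0-10,00-0
  m6: 0-10 ←essential
  m9: -001,10-1
  m11: 10-1 ←essential
Essential: 0-10, 10-1

NO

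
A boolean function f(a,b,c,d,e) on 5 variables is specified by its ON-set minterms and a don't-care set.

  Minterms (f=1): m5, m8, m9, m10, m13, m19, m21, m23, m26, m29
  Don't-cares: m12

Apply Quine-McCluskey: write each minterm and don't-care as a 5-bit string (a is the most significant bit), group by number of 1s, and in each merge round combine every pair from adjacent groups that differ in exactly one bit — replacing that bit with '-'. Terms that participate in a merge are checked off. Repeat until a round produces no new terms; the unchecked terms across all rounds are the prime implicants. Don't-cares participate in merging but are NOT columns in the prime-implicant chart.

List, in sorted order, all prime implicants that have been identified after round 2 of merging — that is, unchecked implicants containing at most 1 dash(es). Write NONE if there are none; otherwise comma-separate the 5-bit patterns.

[col 0] 00101*, 01000*, 01001*, 01010*, 01100*, 01101*, 10011*, 10101*, 10111*, 11010*, 11101*
[col 1] -0101*, -1010, -1101*, 0-101*, 01-00*, 01-01*, 010-0, 0100-*, 0110-*, 1-101*, 10-11, 101-1
[col 2] --101, 01-0-
Prime implicants: --101, -1010, 01-0-, 010-0, 10-11, 101-1

-1010, 010-0, 10-11, 101-1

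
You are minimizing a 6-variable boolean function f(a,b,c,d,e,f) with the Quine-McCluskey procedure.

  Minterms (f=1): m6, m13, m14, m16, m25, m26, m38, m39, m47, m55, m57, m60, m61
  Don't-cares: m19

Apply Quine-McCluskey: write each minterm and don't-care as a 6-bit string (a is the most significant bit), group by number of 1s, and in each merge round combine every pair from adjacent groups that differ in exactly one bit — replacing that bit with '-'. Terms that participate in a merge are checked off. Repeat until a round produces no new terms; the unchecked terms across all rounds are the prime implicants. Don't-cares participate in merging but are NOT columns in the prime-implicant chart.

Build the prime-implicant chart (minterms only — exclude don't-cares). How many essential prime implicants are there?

Round 0: 000110✓ 001101 001110✓ 010000 010011 011001✓ 011010 100110✓ 100111✓ 101111✓ 110111✓ 111001✓ 111100✓ 111101✓
Round 1: -00110 -11001 00-110 1-0111 10-111 10011- 111-01 11110-
PIs = {-00110, -11001, 00-110, 001101, 010000, 010011, 011010, 1-0111, 10-111, 10011-, 111-01, 11110-}
Coverage chart:
  m6: -00110,00-110
  m13: 001101 ←essential
  m14: 00-110 ←essential
  m16: 010000 ←essential
  m25: -11001 ←essential
  m26: 011010 ←essential
  m38: -00110,10011-
  m39: 1-0111,10-111,10011-
  m47: 10-111 ←essential
  m55: 1-0111 ←essential
  m57: -11001,111-01
  m60: 11110- ←essential
  m61: 111-01,11110-
Essential: -11001, 00-110, 001101, 010000, 011010, 1-0111, 10-111, 11110-

8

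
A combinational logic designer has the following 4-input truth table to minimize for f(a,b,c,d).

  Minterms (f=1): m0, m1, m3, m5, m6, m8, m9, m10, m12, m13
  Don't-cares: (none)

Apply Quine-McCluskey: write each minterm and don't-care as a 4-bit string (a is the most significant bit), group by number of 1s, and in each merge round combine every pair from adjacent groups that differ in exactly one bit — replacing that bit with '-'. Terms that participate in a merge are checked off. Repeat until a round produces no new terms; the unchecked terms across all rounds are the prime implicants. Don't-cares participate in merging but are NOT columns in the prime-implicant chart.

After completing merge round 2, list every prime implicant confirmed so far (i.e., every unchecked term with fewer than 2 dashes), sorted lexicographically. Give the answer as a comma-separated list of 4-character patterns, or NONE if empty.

[col 0] 0000*, 0001*, 0011*, 0101*, 0110, 1000*, 1001*, 1010*, 1100*, 1101*
[col 1] -000*, -001*, -101*, 0-01*, 00-1, 000-*, 1-00*, 1-01*, 10-0, 100-*, 110-*
[col 2] --01, -00-, 1-0-
Prime implicants: --01, -00-, 00-1, 0110, 1-0-, 10-0

00-1, 0110, 10-0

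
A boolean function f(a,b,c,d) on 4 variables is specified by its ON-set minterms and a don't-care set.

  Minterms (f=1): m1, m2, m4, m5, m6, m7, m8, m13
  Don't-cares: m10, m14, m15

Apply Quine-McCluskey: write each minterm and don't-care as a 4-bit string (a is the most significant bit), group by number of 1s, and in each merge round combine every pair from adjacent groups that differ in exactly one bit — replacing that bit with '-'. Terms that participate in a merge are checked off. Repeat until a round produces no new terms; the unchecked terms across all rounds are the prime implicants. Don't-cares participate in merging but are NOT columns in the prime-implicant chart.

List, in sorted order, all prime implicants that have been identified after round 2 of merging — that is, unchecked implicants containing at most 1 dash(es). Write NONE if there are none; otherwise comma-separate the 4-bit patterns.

0-01, 10-0

size-2^0 implicants → 0001(✓)  0010(✓)  0100(✓)  0101(✓)  0110(✓)  0111(✓)  1000(✓)  1010(✓)  1101(✓)  1110(✓)  1111(✓)
size-2^1 implicants → -010(✓)  -101(✓)  -110(✓)  -111(✓)  0-01  0-10(✓)  01-0(✓)  01-1(✓)  010-(✓)  011-(✓)  1-10(✓)  10-0  11-1(✓)  111-(✓)
size-2^2 implicants → --10  -1-1  -11-  01--
Unchecked terms (primes): --10, -1-1, -11-, 0-01, 01--, 10-0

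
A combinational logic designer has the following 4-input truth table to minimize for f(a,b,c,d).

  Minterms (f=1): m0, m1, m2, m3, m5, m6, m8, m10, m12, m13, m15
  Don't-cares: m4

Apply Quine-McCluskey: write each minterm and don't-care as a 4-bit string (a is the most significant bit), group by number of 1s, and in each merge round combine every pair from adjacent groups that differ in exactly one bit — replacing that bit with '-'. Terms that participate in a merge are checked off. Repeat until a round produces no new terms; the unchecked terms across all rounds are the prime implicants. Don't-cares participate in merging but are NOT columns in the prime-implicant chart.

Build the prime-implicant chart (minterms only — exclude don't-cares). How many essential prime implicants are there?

Round 0: 0000✓ 0001✓ 0010✓ 0011✓ 0100✓ 0101✓ 0110✓ 1000✓ 1010✓ 1100✓ 1101✓ 1111✓
Round 1: -000✓ -010✓ -100✓ -101✓ 0-00✓ 0-01✓ 0-10✓ 00-0✓ 00-1✓ 000-✓ 001-✓ 01-0✓ 010-✓ 1-00✓ 10-0✓ 11-1 110-✓
Round 2: --00 -0-0 -10- 0--0 0-0- 00--
PIs = {--00, -0-0, -10-, 0--0, 0-0-, 00--, 11-1}
Coverage chart:
  m0: --00,-0-0,0--0,0-0-,00--
  m1: 0-0-,00--
  m2: -0-0,0--0,00--
  m3: 00-- ←essential
  m5: -10-,0-0-
  m6: 0--0 ←essential
  m8: --00,-0-0
  m10: -0-0 ←essential
  m12: --00,-10-
  m13: -10-,11-1
  m15: 11-1 ←essential
Essential: -0-0, 0--0, 00--, 11-1

4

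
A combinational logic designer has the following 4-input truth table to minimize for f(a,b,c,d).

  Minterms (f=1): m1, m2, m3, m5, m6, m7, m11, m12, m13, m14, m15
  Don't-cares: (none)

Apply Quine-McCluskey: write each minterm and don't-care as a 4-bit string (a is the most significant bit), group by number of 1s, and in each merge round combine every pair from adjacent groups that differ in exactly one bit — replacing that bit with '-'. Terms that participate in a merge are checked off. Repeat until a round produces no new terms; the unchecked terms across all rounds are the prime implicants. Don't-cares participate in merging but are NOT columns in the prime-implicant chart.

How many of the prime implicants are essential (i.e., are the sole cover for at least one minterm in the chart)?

[col 0] 0001*, 0010*, 0011*, 0101*, 0110*, 0111*, 1011*, 1100*, 1101*, 1110*, 1111*
[col 1] -011*, -101*, -110*, -111*, 0-01*, 0-10*, 0-11*, 00-1*, 001-*, 01-1*, 011-*, 1-11*, 11-0*, 11-1*, 110-*, 111-*
[col 2] --11, -1-1, -11-, 0--1, 0-1-, 11--
Prime implicants: --11, -1-1, -11-, 0--1, 0-1-, 11--
PI chart (minterm → PIs covering it):
  1 | 0--1  (sole → essential)
  2 | 0-1-  (sole → essential)
  3 | --11,0--1,0-1-
  5 | -1-1,0--1
  6 | -11-,0-1-
  7 | --11,-1-1,-11-,0--1,0-1-
  11 | --11  (sole → essential)
  12 | 11--  (sole → essential)
  13 | -1-1,11--
  14 | -11-,11--
  15 | --11,-1-1,-11-,11--
Essential prime implicants: --11, 0--1, 0-1-, 11--

4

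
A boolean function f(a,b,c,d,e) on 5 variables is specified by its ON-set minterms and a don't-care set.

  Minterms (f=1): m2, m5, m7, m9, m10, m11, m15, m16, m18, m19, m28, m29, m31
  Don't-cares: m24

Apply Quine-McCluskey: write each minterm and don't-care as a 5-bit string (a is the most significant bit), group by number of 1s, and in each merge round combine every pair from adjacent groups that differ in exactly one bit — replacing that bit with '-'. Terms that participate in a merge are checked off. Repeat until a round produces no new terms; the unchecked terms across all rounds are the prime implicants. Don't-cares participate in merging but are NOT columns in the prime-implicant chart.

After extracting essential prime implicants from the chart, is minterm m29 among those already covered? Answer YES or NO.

Round 0: 00010✓ 00101✓ 00111✓ 01001✓ 01010✓ 01011✓ 01111✓ 10000✓ 10010✓ 10011✓ 11000✓ 11100✓ 11101✓ 11111✓
Round 1: -0010 -1111 0-010 0-111 001-1 01-11 010-1 0101- 1-000 100-0 1001- 11-00 111-1 1110-
PIs = {-0010, -1111, 0-010, 0-111, 001-1, 01-11, 010-1, 0101-, 1-000, 100-0, 1001-, 11-00, 111-1, 1110-}
Coverage chart:
  m2: -0010,0-010
  m5: 001-1 ←essential
  m7: 0-111,001-1
  m9: 010-1 ←essential
  m10: 0-010,0101-
  m11: 01-11,010-1,0101-
  m15: -1111,0-111,01-11
  m16: 1-000,100-0
  m18: -0010,100-0,1001-
  m19: 1001- ←essential
  m28: 11-00,1110-
  m29: 111-1,1110-
  m31: -1111,111-1
Essential: 001-1, 010-1, 1001-

NO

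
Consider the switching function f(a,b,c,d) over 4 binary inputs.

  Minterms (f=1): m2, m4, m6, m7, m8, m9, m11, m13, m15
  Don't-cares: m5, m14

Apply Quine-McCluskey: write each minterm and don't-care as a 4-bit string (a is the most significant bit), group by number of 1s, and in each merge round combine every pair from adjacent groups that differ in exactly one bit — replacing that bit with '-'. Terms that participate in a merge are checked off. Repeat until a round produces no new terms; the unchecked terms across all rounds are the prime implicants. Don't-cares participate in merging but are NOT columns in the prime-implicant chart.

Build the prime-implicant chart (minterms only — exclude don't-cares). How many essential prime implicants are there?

[col 0] 0010*, 0100*, 0101*, 0110*, 0111*, 1000*, 1001*, 1011*, 1101*, 1110*, 1111*
[col 1] -101*, -110*, -111*, 0-10, 01-0*, 01-1*, 010-*, 011-*, 1-01*, 1-11*, 10-1*, 100-, 11-1*, 111-*
[col 2] -1-1, -11-, 01--, 1--1
Prime implicants: -1-1, -11-, 0-10, 01--, 1--1, 100-
PI chart (minterm → PIs covering it):
  2 | 0-10  (sole → essential)
  4 | 01--  (sole → essential)
  6 | -11-,0-10,01--
  7 | -1-1,-11-,01--
  8 | 100-  (sole → essential)
  9 | 1--1,100-
  11 | 1--1  (sole → essential)
  13 | -1-1,1--1
  15 | -1-1,-11-,1--1
Essential prime implicants: 0-10, 01--, 1--1, 100-

4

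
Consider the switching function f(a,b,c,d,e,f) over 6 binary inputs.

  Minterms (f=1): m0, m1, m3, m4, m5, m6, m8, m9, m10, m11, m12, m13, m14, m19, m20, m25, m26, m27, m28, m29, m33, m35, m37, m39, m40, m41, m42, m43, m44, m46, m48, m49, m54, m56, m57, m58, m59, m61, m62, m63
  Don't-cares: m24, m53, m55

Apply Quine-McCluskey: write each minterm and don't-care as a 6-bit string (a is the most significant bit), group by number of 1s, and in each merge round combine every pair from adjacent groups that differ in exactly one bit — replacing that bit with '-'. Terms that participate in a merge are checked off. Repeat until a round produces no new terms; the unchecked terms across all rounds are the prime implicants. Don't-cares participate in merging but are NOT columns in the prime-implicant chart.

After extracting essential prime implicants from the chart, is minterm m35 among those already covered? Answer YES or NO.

NO

Round 0: 000000✓ 000001✓ 000011✓ 000100✓ 000101✓ 000110✓ 001000✓ 001001✓ 001010✓ 001011✓ 001100✓ 001101✓ 001110✓ 010011✓ 010100✓ 011000✓ 011001✓ 011010✓ 011011✓ 011100✓ 011101✓ 100001✓ 100011✓ 100101✓ 100111✓ 101000✓ 101001✓ 101010✓ 101011✓ 101100✓ 101110✓ 110000✓ 110001✓ 110101✓ 110110✓ 110111✓ 111000✓ 111001✓ 111010✓ 111011✓ 111101✓ 111110✓ 111111✓
Round 1: -00001✓ -00011✓ -00101✓ -01000✓ -01001✓ -01010✓ -01011✓ -01100✓ -01110✓ -11000✓ -11001✓ -11010✓ -11011✓ -11101✓ 0-0011✓ 0-0100✓ 0-1000✓ 0-1001✓ 0-1010✓ 0-1011✓ 0-1100✓ 0-1101✓ 00-000✓ 00-001✓ 00-011✓ 00-100✓ 00-101✓ 00-110✓ 000-00✓ 000-01✓ 0000-1✓ 00000-✓ 0001-0✓ 00010-✓ 001-00✓ 001-01✓ 001-10✓ 0010-0✓ 0010-1✓ 00100-✓ 00101-✓ 0011-0✓ 00110-✓ 01-011✓ 01-100✓ 011-00✓ 011-01✓ 0110-0✓ 0110-1✓ 01100-✓ 01101-✓ 01110-✓ 1-0001✓ 1-0101✓ 1-0111✓ 1-1000✓ 1-1001✓ 1-1010✓ 1-1011✓ 1-1110✓ 10-001✓ 10-011✓ 100-01✓ 100-11✓ 1000-1✓ 1001-1✓ 101-00✓ 101-10✓ 1010-0✓ 1010-1✓ 10100-✓ 10101-✓ 1011-0✓ 11-000✓ 11-001✓ 11-101✓ 11-110✓ 11-111✓ 110-01✓ 11000-✓ 1101-1✓ 11011-✓ 111-01✓ 111-10✓ 111-11✓ 1110-0✓ 1110-1✓ 11100-✓ 11101-✓ 1111-1✓ 11111-✓
Round 2: --1000✓ --1001✓ --1010✓ --1011✓ -0-001✓ -0-011✓ -00-01 -000-1✓ -01-00✓ -01-10✓ -010-0✓ -010-1✓ -0100-✓ -0101-✓ -011-0✓ -11-01 -110-0✓ -110-1✓ -1100-✓ -1101-✓ 0--011 0--100 0-1-00✓ 0-1-01✓ 0-10-0✓ 0-10-1✓ 0-100-✓ 0-101-✓ 0-110-✓ 00--00✓ 00--01✓ 00-0-1✓ 00-00-✓ 00-1-0 00-10-✓ 000-0-✓ 001--0✓ 001-0-✓ 0010--✓ 011-0-✓ 0110--✓ 1--001 1-0-01 1-01-1 1-1-10 1-10-0✓ 1-10-1✓ 1-100-✓ 1-101-✓ 10-0-1✓ 100--1 101--0✓ 1010--✓ 11--01 11-00- 11-1-1 11-11- 111--1 111-1- 1110--✓
Round 3: --10-0✓ --10-1✓ --100-✓ --101-✓ -0-0-1 -01--0 -010--✓ -110--✓ 0-1-0- 0-10--✓ 00--0- 1-10--✓
Round 4: --10--
PIs = {--10--, -0-0-1, -00-01, -01--0, -11-01, 0--011, 0--100, 0-1-0-, 00--0-, 00-1-0, 1--001, 1-0-01, 1-01-1, 1-1-10, 100--1, 11--01, 11-00-, 11-1-1, 11-11-, 111--1, 111-1-}
Coverage chart:
  m0: 00--0- ←essential
  m1: -0-0-1,-00-01,00--0-
  m3: -0-0-1,0--011
  m4: 0--100,00--0-,00-1-0
  m5: -00-01,00--0-
  m6: 00-1-0 ←essential
  m8: --10--,-01--0,0-1-0-,00--0-
  m9: --10--,-0-0-1,0-1-0-,00--0-
  m10: --10--,-01--0
  m11: --10--,-0-0-1,0--011
  m12: -01--0,0--100,0-1-0-,00--0-,00-1-0
  m13: 0-1-0-,00--0-
  m14: -01--0,00-1-0
  m19: 0--011 ←essential
  m20: 0--100 ←essential
  m25: --10--,-11-01,0-1-0-
  m26: --10-- ←essential
  m27: --10--,0--011
  m28: 0--100,0-1-0-
  m29: -11-01,0-1-0-
  m33: -0-0-1,-00-01,1--001,1-0-01,100--1
  m35: -0-0-1,100--1
  m37: -00-01,1-0-01,1-01-1,100--1
  m39: 1-01-1,100--1
  m40: --10--,-01--0
  m41: --10--,-0-0-1,1--001
  m42: --10--,-01--0,1-1-10
  m43: --10--,-0-0-1
  m44: -01--0 ←essential
  m46: -01--0,1-1-10
  m48: 11-00- ←essential
  m49: 1--001,1-0-01,11--01,11-00-
  m54: 11-11- ←essential
  m56: --10--,11-00-
  m57: --10--,-11-01,1--001,11--01,11-00-,111--1
  m58: --10--,1-1-10,111-1-
  m59: --10--,111--1,111-1-
  m61: -11-01,11--01,11-1-1,111--1
  m62: 1-1-10,11-11-,111-1-
  m63: 11-1-1,11-11-,111--1,111-1-
Essential: --10--, -01--0, 0--011, 0--100, 00--0-, 00-1-0, 11-00-, 11-11-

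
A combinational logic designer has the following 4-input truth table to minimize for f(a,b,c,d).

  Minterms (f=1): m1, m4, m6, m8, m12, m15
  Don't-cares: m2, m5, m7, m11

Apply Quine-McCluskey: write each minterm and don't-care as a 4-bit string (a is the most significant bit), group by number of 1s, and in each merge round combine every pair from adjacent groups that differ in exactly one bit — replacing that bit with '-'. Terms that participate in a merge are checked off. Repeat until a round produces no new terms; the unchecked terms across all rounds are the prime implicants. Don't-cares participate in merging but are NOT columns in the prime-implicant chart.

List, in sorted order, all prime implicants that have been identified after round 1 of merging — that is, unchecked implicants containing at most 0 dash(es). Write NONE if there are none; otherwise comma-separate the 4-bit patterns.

NONE

[col 0] 0001*, 0010*, 0100*, 0101*, 0110*, 0111*, 1000*, 1011*, 1100*, 1111*
[col 1] -100, -111, 0-01, 0-10, 01-0*, 01-1*, 010-*, 011-*, 1-00, 1-11
[col 2] 01--
Prime implicants: -100, -111, 0-01, 0-10, 01--, 1-00, 1-11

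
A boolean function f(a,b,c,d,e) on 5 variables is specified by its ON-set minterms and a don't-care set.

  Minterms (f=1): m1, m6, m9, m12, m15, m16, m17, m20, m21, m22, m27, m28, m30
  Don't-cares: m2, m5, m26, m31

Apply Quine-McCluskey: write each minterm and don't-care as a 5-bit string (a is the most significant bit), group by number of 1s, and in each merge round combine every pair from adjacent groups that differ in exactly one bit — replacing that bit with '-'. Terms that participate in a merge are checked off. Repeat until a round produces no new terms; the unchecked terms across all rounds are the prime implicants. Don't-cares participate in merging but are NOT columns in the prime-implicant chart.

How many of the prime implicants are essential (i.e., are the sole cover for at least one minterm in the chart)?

[col 0] 00001*, 00010*, 00101*, 00110*, 01001*, 01100*, 01111*, 10000*, 10001*, 10100*, 10101*, 10110*, 11010*, 11011*, 11100*, 11110*, 11111*
[col 1] -0001*, -0101*, -0110, -1100, -1111, 0-001, 00-01*, 00-10, 1-100*, 1-110*, 10-00*, 10-01*, 1000-*, 101-0*, 1010-*, 11-10*, 11-11*, 1101-*, 111-0*, 1111-*
[col 2] -0-01, 1-1-0, 10-0-, 11-1-
Prime implicants: -0-01, -0110, -1100, -1111, 0-001, 00-10, 1-1-0, 10-0-, 11-1-
PI chart (minterm → PIs covering it):
  1 | -0-01,0-001
  6 | -0110,00-10
  9 | 0-001  (sole → essential)
  12 | -1100  (sole → essential)
  15 | -1111  (sole → essential)
  16 | 10-0-  (sole → essential)
  17 | -0-01,10-0-
  20 | 1-1-0,10-0-
  21 | -0-01,10-0-
  22 | -0110,1-1-0
  27 | 11-1-  (sole → essential)
  28 | -1100,1-1-0
  30 | 1-1-0,11-1-
Essential prime implicants: -1100, -1111, 0-001, 10-0-, 11-1-

5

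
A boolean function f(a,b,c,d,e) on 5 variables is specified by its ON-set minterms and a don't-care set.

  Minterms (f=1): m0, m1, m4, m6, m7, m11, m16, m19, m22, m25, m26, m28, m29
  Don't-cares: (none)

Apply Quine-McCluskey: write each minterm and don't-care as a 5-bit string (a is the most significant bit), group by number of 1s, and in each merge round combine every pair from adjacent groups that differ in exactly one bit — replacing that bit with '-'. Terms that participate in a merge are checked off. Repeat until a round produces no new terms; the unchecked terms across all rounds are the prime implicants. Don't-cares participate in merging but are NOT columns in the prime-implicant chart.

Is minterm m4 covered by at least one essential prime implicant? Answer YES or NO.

Round 0: 00000✓ 00001✓ 00100✓ 00110✓ 00111✓ 01011 10000✓ 10011 10110✓ 11001✓ 11010 11100✓ 11101✓
Round 1: -0000 -0110 00-00 0000- 001-0 0011- 11-01 1110-
PIs = {-0000, -0110, 00-00, 0000-, 001-0, 0011-, 01011, 10011, 11-01, 11010, 1110-}
Coverage chart:
  m0: -0000,00-00,0000-
  m1: 0000- ←essential
  m4: 00-00,001-0
  m6: -0110,001-0,0011-
  m7: 0011- ←essential
  m11: 01011 ←essential
  m16: -0000 ←essential
  m19: 10011 ←essential
  m22: -0110 ←essential
  m25: 11-01 ←essential
  m26: 11010 ←essential
  m28: 1110- ←essential
  m29: 11-01,1110-
Essential: -0000, -0110, 0000-, 0011-, 01011, 10011, 11-01, 11010, 1110-

NO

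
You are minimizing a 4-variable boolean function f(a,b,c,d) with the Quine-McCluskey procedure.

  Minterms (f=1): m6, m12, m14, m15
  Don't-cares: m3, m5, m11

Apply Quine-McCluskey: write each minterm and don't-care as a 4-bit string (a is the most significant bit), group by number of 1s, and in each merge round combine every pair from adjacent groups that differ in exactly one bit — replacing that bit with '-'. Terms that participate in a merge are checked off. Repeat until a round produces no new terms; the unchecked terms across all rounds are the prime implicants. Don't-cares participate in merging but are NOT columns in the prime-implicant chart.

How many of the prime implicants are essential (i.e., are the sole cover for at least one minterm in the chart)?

Round 0: 0011✓ 0101 0110✓ 1011✓ 1100✓ 1110✓ 1111✓
Round 1: -011 -110 1-11 11-0 111-
PIs = {-011, -110, 0101, 1-11, 11-0, 111-}
Coverage chart:
  m6: -110 ←essential
  m12: 11-0 ←essential
  m14: -110,11-0,111-
  m15: 1-11,111-
Essential: -110, 11-0

2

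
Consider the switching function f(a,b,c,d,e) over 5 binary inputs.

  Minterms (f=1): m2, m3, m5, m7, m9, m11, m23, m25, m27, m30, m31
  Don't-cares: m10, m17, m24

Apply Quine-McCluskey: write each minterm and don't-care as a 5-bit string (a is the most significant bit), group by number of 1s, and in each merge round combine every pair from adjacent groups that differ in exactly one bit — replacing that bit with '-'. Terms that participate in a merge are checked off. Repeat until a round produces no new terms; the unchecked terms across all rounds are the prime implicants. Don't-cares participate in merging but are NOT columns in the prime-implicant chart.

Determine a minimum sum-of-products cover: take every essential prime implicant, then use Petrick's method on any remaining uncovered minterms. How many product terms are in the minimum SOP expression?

Round 0: 00010✓ 00011✓ 00101✓ 00111✓ 01001✓ 01010✓ 01011✓ 10001✓ 10111✓ 11000✓ 11001✓ 11011✓ 11110✓ 11111✓
Round 1: -0111 -1001✓ -1011✓ 0-010✓ 0-011✓ 00-11 0001-✓ 001-1 010-1✓ 0101-✓ 1-001 1-111 11-11 110-1✓ 1100- 1111-
Round 2: -10-1 0-01-
PIs = {-0111, -10-1, 0-01-, 00-11, 001-1, 1-001, 1-111, 11-11, 1100-, 1111-}
Coverage chart:
  m2: 0-01- ←essential
  m3: 0-01-,00-11
  m5: 001-1 ←essential
  m7: -0111,00-11,001-1
  m9: -10-1 ←essential
  m11: -10-1,0-01-
  m23: -0111,1-111
  m25: -10-1,1-001,1100-
  m27: -10-1,11-11
  m30: 1111- ←essential
  m31: 1-111,11-11,1111-
Essential: -10-1, 0-01-, 001-1, 1111-
Petrick residual → -0111
Min cover (5 terms): b'cde + bc'e + a'c'd + a'b'ce + abcd

5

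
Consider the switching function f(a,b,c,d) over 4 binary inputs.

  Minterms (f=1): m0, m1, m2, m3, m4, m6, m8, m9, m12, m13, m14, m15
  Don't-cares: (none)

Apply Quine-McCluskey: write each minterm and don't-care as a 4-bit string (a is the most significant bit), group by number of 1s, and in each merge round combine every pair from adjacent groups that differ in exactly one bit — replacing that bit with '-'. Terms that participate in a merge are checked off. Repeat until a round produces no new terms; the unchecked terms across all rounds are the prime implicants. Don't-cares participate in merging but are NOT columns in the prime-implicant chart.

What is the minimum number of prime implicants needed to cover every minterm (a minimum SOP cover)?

size-2^0 implicants → 0000(✓)  0001(✓)  0010(✓)  0011(✓)  0100(✓)  0110(✓)  1000(✓)  1001(✓)  1100(✓)  1101(✓)  1110(✓)  1111(✓)
size-2^1 implicants → -000(✓)  -001(✓)  -100(✓)  -110(✓)  0-00(✓)  0-10(✓)  00-0(✓)  00-1(✓)  000-(✓)  001-(✓)  01-0(✓)  1-00(✓)  1-01(✓)  100-(✓)  11-0(✓)  11-1(✓)  110-(✓)  111-(✓)
size-2^2 implicants → --00  -00-  -1-0  0--0  00--  1-0-  11--
Unchecked terms (primes): --00, -00-, -1-0, 0--0, 00--, 1-0-, 11--
Minterm coverage:
  m0 ⊆ --00,-00-,0--0,00--
  m1 ⊆ -00-,00--
  m2 ⊆ 0--0,00--
  m3 ⊆ 00-- [E]
  m4 ⊆ --00,-1-0,0--0
  m6 ⊆ -1-0,0--0
  m8 ⊆ --00,-00-,1-0-
  m9 ⊆ -00-,1-0-
  m12 ⊆ --00,-1-0,1-0-,11--
  m13 ⊆ 1-0-,11--
  m14 ⊆ -1-0,11--
  m15 ⊆ 11-- [E]
E = {00--, 11--}
Petrick residual → -00-, -1-0
Cover = b'c' + bd' + a'b' + ab  |cover|=4

4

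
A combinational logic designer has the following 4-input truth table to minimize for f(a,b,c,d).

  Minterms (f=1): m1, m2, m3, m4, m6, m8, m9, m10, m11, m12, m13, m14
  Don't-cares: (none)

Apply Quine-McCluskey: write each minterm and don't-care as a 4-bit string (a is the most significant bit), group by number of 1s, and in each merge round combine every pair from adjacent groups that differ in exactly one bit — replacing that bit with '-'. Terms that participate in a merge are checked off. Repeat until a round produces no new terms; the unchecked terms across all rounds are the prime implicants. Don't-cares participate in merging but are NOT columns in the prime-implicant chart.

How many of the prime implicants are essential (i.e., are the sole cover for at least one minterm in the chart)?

size-2^0 implicants → 0001(✓)  0010(✓)  0011(✓)  0100(✓)  0110(✓)  1000(✓)  1001(✓)  1010(✓)  1011(✓)  1100(✓)  1101(✓)  1110(✓)
size-2^1 implicants → -001(✓)  -010(✓)  -011(✓)  -100(✓)  -110(✓)  0-10(✓)  00-1(✓)  001-(✓)  01-0(✓)  1-00(✓)  1-01(✓)  1-10(✓)  10-0(✓)  10-1(✓)  100-(✓)  101-(✓)  11-0(✓)  110-(✓)
size-2^2 implicants → --10  -0-1  -01-  -1-0  1--0  1-0-  10--
Unchecked terms (primes): --10, -0-1, -01-, -1-0, 1--0, 1-0-, 10--
Minterm coverage:
  m1 ⊆ -0-1 [E]
  m2 ⊆ --10,-01-
  m3 ⊆ -0-1,-01-
  m4 ⊆ -1-0 [E]
  m6 ⊆ --10,-1-0
  m8 ⊆ 1--0,1-0-,10--
  m9 ⊆ -0-1,1-0-,10--
  m10 ⊆ --10,-01-,1--0,10--
  m11 ⊆ -0-1,-01-,10--
  m12 ⊆ -1-0,1--0,1-0-
  m13 ⊆ 1-0- [E]
  m14 ⊆ --10,-1-0,1--0
E = {-0-1, -1-0, 1-0-}

3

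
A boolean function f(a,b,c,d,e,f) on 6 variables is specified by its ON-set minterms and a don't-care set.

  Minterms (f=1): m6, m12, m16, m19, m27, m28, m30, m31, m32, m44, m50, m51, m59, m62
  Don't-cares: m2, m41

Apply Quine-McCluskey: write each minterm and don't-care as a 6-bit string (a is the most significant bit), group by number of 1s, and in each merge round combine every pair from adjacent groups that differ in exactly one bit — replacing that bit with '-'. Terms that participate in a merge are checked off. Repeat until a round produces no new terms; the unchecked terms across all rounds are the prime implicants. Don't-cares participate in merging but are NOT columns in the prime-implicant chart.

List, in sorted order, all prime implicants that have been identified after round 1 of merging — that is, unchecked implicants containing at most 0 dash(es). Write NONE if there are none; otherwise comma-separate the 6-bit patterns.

Round 0: 000010✓ 000110✓ 001100✓ 010000 010011✓ 011011✓ 011100✓ 011110✓ 011111✓ 100000 101001 101100✓ 110010✓ 110011✓ 111011✓ 111110✓
Round 1: -01100 -10011✓ -11011✓ -11110 0-1100 000-10 01-011✓ 011-11 0111-0 01111- 11-011✓ 11001-
Round 2: -1-011
PIs = {-01100, -1-011, -11110, 0-1100, 000-10, 010000, 011-11, 0111-0, 01111-, 100000, 101001, 11001-}

010000, 100000, 101001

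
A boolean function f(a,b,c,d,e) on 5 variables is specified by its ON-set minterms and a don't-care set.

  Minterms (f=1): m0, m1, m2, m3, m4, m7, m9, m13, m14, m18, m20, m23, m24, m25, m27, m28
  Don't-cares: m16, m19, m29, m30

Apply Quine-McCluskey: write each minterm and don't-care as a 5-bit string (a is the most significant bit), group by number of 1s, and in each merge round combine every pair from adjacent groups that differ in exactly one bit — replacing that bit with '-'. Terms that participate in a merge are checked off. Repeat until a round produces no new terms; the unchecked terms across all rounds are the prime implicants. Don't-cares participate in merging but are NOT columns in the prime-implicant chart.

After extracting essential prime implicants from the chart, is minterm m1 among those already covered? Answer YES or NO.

size-2^0 implicants → 00000(✓)  00001(✓)  00010(✓)  00011(✓)  00100(✓)  00111(✓)  01001(✓)  01101(✓)  01110(✓)  10000(✓)  10010(✓)  10011(✓)  10100(✓)  10111(✓)  11000(✓)  11001(✓)  11011(✓)  11100(✓)  11101(✓)  11110(✓)
size-2^1 implicants → -0000(✓)  -0010(✓)  -0011(✓)  -0100(✓)  -0111(✓)  -1001(✓)  -1101(✓)  -1110  0-001  00-00(✓)  00-11(✓)  000-0(✓)  000-1(✓)  0000-(✓)  0001-(✓)  01-01(✓)  1-000(✓)  1-011  1-100(✓)  10-00(✓)  10-11(✓)  100-0(✓)  1001-(✓)  11-00(✓)  11-01(✓)  110-1  1100-(✓)  111-0  1110-(✓)
size-2^2 implicants → -0-00  -0-11  -00-0  -001-  -1-01  000--  1--00  11-0-
Unchecked terms (primes): -0-00, -0-11, -00-0, -001-, -1-01, -1110, 0-001, 000--, 1--00, 1-011, 11-0-, 110-1, 111-0
Minterm coverage:
  m0 ⊆ -0-00,-00-0,000--
  m1 ⊆ 0-001,000--
  m2 ⊆ -00-0,-001-,000--
  m3 ⊆ -0-11,-001-,000--
  m4 ⊆ -0-00 [E]
  m7 ⊆ -0-11 [E]
  m9 ⊆ -1-01,0-001
  m13 ⊆ -1-01 [E]
  m14 ⊆ -1110 [E]
  m18 ⊆ -00-0,-001-
  m20 ⊆ -0-00,1--00
  m23 ⊆ -0-11 [E]
  m24 ⊆ 1--00,11-0-
  m25 ⊆ -1-01,11-0-,110-1
  m27 ⊆ 1-011,110-1
  m28 ⊆ 1--00,11-0-,111-0
E = {-0-00, -0-11, -1-01, -1110}

NO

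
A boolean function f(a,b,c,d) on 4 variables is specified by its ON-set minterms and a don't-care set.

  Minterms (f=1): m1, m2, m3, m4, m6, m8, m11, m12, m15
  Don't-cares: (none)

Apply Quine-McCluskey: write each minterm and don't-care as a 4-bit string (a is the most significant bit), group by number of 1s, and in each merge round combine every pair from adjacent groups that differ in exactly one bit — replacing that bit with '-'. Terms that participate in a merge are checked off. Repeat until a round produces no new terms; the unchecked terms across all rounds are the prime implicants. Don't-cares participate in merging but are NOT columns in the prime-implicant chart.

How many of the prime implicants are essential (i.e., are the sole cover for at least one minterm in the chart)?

3

Round 0: 0001✓ 0010✓ 0011✓ 0100✓ 0110✓ 1000✓ 1011✓ 1100✓ 1111✓
Round 1: -011 -100 0-10 00-1 001- 01-0 1-00 1-11
PIs = {-011, -100, 0-10, 00-1, 001-, 01-0, 1-00, 1-11}
Coverage chart:
  m1: 00-1 ←essential
  m2: 0-10,001-
  m3: -011,00-1,001-
  m4: -100,01-0
  m6: 0-10,01-0
  m8: 1-00 ←essential
  m11: -011,1-11
  m12: -100,1-00
  m15: 1-11 ←essential
Essential: 00-1, 1-00, 1-11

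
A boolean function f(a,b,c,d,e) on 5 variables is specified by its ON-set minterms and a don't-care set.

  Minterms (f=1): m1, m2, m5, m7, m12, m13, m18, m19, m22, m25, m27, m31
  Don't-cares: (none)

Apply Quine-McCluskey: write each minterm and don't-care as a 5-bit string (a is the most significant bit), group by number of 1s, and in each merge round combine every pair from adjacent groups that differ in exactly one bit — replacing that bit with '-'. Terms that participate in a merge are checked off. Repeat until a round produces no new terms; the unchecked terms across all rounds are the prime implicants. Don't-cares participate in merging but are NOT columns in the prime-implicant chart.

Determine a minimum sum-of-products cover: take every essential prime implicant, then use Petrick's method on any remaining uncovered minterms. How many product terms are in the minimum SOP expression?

[col 0] 00001*, 00010*, 00101*, 00111*, 01100*, 01101*, 10010*, 10011*, 10110*, 11001*, 11011*, 11111*
[col 1] -0010, 0-101, 00-01, 001-1, 0110-, 1-011, 10-10, 1001-, 11-11, 110-1
Prime implicants: -0010, 0-101, 00-01, 001-1, 0110-, 1-011, 10-10, 1001-, 11-11, 110-1
PI chart (minterm → PIs covering it):
  1 | 00-01  (sole → essential)
  2 | -0010  (sole → essential)
  5 | 0-101,00-01,001-1
  7 | 001-1  (sole → essential)
  12 | 0110-  (sole → essential)
  13 | 0-101,0110-
  18 | -0010,10-10,1001-
  19 | 1-011,1001-
  22 | 10-10  (sole → essential)
  25 | 110-1  (sole → essential)
  27 | 1-011,11-11,110-1
  31 | 11-11  (sole → essential)
Essential prime implicants: -0010, 00-01, 001-1, 0110-, 10-10, 11-11, 110-1
Petrick residual → 1-011
Minimum SOP uses 8 PIs: b'c'de' + a'b'd'e + a'b'ce + a'bcd' + ac'de + ab'de' + abde + abc'e

8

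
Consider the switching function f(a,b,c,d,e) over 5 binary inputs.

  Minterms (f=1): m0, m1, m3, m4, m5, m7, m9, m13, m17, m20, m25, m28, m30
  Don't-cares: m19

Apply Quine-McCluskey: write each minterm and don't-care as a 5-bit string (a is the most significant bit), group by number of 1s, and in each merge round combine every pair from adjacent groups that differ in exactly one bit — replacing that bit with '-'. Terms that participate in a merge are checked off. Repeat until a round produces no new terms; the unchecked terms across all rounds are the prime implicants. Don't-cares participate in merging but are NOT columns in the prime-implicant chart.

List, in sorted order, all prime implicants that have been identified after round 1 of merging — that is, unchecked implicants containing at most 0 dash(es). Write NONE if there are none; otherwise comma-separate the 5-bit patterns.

Round 0: 00000✓ 00001✓ 00011✓ 00100✓ 00101✓ 00111✓ 01001✓ 01101✓ 10001✓ 10011✓ 10100✓ 11001✓ 11100✓ 11110✓
Round 1: -0001✓ -0011✓ -0100 -1001✓ 0-001✓ 0-101✓ 00-00✓ 00-01✓ 00-11✓ 000-1✓ 0000-✓ 001-1✓ 0010-✓ 01-01✓ 1-001✓ 1-100 100-1✓ 111-0
Round 2: --001 -00-1 0--01 00--1 00-0-
PIs = {--001, -00-1, -0100, 0--01, 00--1, 00-0-, 1-100, 111-0}

NONE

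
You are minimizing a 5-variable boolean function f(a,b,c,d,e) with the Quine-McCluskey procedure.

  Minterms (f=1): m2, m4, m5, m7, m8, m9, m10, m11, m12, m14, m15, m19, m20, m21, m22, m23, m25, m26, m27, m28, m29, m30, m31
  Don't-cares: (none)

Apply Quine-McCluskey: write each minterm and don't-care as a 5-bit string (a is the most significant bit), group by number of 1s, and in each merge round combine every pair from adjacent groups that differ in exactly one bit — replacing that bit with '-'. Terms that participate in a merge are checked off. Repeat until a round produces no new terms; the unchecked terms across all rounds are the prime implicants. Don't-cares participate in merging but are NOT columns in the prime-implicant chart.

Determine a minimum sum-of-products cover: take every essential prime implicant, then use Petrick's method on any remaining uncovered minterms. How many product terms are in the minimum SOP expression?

Round 0: 00010✓ 00100✓ 00101✓ 00111✓ 01000✓ 01001✓ 01010✓ 01011✓ 01100✓ 01110✓ 01111✓ 10011✓ 10100✓ 10101✓ 10110✓ 10111✓ 11001✓ 11010✓ 11011✓ 11100✓ 11101✓ 11110✓ 11111✓
Round 1: -0100✓ -0101✓ -0111✓ -1001✓ -1010✓ -1011✓ -1100✓ -1110✓ -1111✓ 0-010 0-100✓ 0-111✓ 001-1✓ 0010-✓ 01-00✓ 01-10✓ 01-11✓ 010-0✓ 010-1✓ 0100-✓ 0101-✓ 011-0✓ 0111-✓ 1-011✓ 1-100✓ 1-101✓ 1-110✓ 1-111✓ 10-11✓ 101-0✓ 101-1✓ 1010-✓ 1011-✓ 11-01✓ 11-10✓ 11-11✓ 110-1✓ 1101-✓ 111-0✓ 111-1✓ 1110-✓ 1111-✓
Round 2: --100 --111 -01-1 -010- -1-10✓ -1-11✓ -10-1 -101-✓ -11-0 -111-✓ 01--0 01-1-✓ 010-- 1--11 1-1-0✓ 1-1-1✓ 1-10-✓ 1-11-✓ 101--✓ 11--1 11-1-✓ 111--✓
Round 3: -1-1- 1-1--
PIs = {--100, --111, -01-1, -010-, -1-1-, -10-1, -11-0, 0-010, 01--0, 010--, 1--11, 1-1--, 11--1}
Coverage chart:
  m2: 0-010 ←essential
  m4: --100,-010-
  m5: -01-1,-010-
  m7: --111,-01-1
  m8: 01--0,010--
  m9: -10-1,010--
  m10: -1-1-,0-010,01--0,010--
  m11: -1-1-,-10-1,010--
  m12: --100,-11-0,01--0
  m14: -1-1-,-11-0,01--0
  m15: --111,-1-1-
  m19: 1--11 ←essential
  m20: --100,-010-,1-1--
  m21: -01-1,-010-,1-1--
  m22: 1-1-- ←essential
  m23: --111,-01-1,1--11,1-1--
  m25: -10-1,11--1
  m26: -1-1- ←essential
  m27: -1-1-,-10-1,1--11,11--1
  m28: --100,-11-0,1-1--
  m29: 1-1--,11--1
  m30: -1-1-,-11-0,1-1--
  m31: --111,-1-1-,1--11,1-1--,11--1
Essential: -1-1-, 0-010, 1--11, 1-1--
Petrick residual → --100, -01-1, -10-1, 01--0
Min cover (8 terms): cd'e' + b'ce + bd + bc'e + a'c'de' + a'be' + ade + ac

8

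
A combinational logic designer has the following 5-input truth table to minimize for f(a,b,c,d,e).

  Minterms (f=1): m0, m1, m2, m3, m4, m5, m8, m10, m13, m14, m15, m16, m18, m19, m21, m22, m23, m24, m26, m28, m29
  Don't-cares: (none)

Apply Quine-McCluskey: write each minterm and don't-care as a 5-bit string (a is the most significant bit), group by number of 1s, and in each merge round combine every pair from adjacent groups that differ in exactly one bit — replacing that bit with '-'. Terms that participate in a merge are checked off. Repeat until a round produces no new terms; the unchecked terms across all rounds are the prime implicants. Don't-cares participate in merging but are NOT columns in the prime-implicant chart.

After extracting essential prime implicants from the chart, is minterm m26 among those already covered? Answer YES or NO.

YES

size-2^0 implicants → 00000(✓)  00001(✓)  00010(✓)  00011(✓)  00100(✓)  00101(✓)  01000(✓)  01010(✓)  01101(✓)  01110(✓)  01111(✓)  10000(✓)  10010(✓)  10011(✓)  10101(✓)  10110(✓)  10111(✓)  11000(✓)  11010(✓)  11100(✓)  11101(✓)
size-2^1 implicants → -0000(✓)  -0010(✓)  -0011(✓)  -0101(✓)  -1000(✓)  -1010(✓)  -1101(✓)  0-000(✓)  0-010(✓)  0-101(✓)  00-00(✓)  00-01(✓)  000-0(✓)  000-1(✓)  0000-(✓)  0001-(✓)  0010-(✓)  01-10  010-0(✓)  011-1  0111-  1-000(✓)  1-010(✓)  1-101(✓)  10-10(✓)  10-11(✓)  100-0(✓)  1001-(✓)  101-1  1011-(✓)  11-00  110-0(✓)  1110-
size-2^2 implicants → --000(✓)  --010(✓)  --101  -00-0(✓)  -001-  -10-0(✓)  0-0-0(✓)  00-0-  000--  1-0-0(✓)  10-1-
size-2^3 implicants → --0-0
Unchecked terms (primes): --0-0, --101, -001-, 00-0-, 000--, 01-10, 011-1, 0111-, 10-1-, 101-1, 11-00, 1110-
Minterm coverage:
  m0 ⊆ --0-0,00-0-,000--
  m1 ⊆ 00-0-,000--
  m2 ⊆ --0-0,-001-,000--
  m3 ⊆ -001-,000--
  m4 ⊆ 00-0- [E]
  m5 ⊆ --101,00-0-
  m8 ⊆ --0-0 [E]
  m10 ⊆ --0-0,01-10
  m13 ⊆ --101,011-1
  m14 ⊆ 01-10,0111-
  m15 ⊆ 011-1,0111-
  m16 ⊆ --0-0 [E]
  m18 ⊆ --0-0,-001-,10-1-
  m19 ⊆ -001-,10-1-
  m21 ⊆ --101,101-1
  m22 ⊆ 10-1- [E]
  m23 ⊆ 10-1-,101-1
  m24 ⊆ --0-0,11-00
  m26 ⊆ --0-0 [E]
  m28 ⊆ 11-00,1110-
  m29 ⊆ --101,1110-
E = {--0-0, 00-0-, 10-1-}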